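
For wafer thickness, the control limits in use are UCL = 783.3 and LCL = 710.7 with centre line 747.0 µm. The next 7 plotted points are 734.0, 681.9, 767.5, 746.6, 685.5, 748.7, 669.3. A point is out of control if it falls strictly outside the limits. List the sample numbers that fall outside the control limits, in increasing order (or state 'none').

2, 5, 7

Compare each point to [710.7, 783.3]: sample 2 = 681.9 < LCL; sample 5 = 685.5 < LCL; sample 7 = 669.3 < LCL.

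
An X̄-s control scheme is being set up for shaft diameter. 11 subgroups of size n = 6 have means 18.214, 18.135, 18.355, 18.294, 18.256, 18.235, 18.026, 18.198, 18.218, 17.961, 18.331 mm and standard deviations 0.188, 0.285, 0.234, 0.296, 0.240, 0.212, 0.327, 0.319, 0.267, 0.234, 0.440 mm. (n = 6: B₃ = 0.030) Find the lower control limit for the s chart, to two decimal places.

s̄ = (0.188 + 0.285 + 0.234 + 0.296 + 0.240 + 0.212 + 0.327 + 0.319 + 0.267 + 0.234 + 0.440) / 11 = 0.2765
LCL_s = B₃·s̄ = 0.030 × 0.2765 = 0.0083

0.01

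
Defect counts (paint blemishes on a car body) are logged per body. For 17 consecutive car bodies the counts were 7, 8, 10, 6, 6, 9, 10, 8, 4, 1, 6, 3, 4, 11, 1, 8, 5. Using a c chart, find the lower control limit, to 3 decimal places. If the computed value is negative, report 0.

0.000

c̄ = (7 + 8 + 10 + 6 + 6 + 9 + 10 + 8 + 4 + 1 + 6 + 3 + 4 + 11 + 1 + 8 + 5) / 17 = 107 / 17 = 6.2941
LCL = c̄ − 3√c̄ = 6.2941 − 3 × 2.5088 = -1.2323 → 0 (cannot be negative)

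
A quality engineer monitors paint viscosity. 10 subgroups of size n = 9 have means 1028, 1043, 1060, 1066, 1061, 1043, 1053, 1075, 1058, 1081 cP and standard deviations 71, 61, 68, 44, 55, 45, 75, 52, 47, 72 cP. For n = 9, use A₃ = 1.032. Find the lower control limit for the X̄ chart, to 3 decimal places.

995.912

X̄̄ = (1028 + 1043 + 1060 + 1066 + 1061 + 1043 + 1053 + 1075 + 1058 + 1081) / 10 = 1056.8000
s̄ = (71 + 61 + 68 + 44 + 55 + 45 + 75 + 52 + 47 + 72) / 10 = 59.0000
LCL = X̄̄ − A₃·s̄ = 1056.8000 − 1.032 × 59.0000 = 995.9120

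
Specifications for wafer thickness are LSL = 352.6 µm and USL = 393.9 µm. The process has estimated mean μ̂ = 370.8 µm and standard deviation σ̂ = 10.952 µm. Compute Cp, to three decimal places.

Cp = (USL − LSL) / (6σ̂) = (393.9 − 352.6) / (6 × 10.952) = 41.3000 / 65.7120 = 0.6285

0.629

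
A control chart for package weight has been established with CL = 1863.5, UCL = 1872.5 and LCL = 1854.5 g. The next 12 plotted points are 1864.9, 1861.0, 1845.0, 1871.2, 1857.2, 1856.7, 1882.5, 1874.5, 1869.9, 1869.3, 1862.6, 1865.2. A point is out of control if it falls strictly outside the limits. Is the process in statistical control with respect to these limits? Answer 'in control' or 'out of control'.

Compare each point to [1854.5, 1872.5]: sample 3 = 1845.0 < LCL; sample 7 = 1882.5 > UCL; sample 8 = 1874.5 > UCL.

out of control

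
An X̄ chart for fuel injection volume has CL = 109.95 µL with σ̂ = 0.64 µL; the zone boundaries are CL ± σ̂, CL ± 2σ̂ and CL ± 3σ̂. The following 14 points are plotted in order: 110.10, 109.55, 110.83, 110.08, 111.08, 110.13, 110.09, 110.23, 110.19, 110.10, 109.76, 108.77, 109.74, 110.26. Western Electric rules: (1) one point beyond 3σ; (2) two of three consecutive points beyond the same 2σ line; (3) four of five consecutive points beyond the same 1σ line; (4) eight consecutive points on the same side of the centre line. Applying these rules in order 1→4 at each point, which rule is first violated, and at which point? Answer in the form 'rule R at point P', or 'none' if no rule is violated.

rule 4 at point 10

Zone of each point (C = within 1σ̂, B = 1σ̂–2σ̂, A = 2σ̂–3σ̂, * = beyond 3σ̂; sign = side of CL): 1:+C, 2:-C, 3:+B, 4:+C, 5:+B, 6:+C, 7:+C, 8:+C, 9:+C, 10:+C, 11:-C, 12:-B, 13:-C, 14:+C
Rule 4 (eight consecutive points on the same side of the centre line) is satisfied at point 10.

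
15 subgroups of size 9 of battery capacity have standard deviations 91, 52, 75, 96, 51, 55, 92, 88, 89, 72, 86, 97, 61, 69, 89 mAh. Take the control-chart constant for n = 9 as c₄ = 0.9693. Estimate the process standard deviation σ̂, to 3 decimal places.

79.989

s̄ = (91 + 52 + 75 + 96 + 51 + 55 + 92 + 88 + 89 + 72 + 86 + 97 + 61 + 69 + 89) / 15 = 77.5333
σ̂ = s̄ / c₄ = 77.5333 / 0.9693 = 79.9890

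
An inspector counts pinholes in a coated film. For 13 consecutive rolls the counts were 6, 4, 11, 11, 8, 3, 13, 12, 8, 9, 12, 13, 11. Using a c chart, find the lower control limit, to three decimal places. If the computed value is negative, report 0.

0.155

c̄ = (6 + 4 + 11 + 11 + 8 + 3 + 13 + 12 + 8 + 9 + 12 + 13 + 11) / 13 = 121 / 13 = 9.3077
LCL = c̄ − 3√c̄ = 9.3077 − 3 × 3.0509 = 0.1551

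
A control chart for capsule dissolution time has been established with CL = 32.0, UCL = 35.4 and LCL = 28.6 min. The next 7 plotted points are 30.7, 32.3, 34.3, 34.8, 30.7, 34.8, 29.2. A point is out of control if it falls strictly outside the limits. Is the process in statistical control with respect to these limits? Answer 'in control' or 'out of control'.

in control

All 7 points lie within [28.6, 35.4].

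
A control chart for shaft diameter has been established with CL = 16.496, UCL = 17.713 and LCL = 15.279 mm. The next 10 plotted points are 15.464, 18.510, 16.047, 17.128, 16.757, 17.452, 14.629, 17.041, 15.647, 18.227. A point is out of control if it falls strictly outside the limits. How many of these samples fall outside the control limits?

3

Compare each point to [15.279, 17.713]: sample 2 = 18.510 > UCL; sample 7 = 14.629 < LCL; sample 10 = 18.227 > UCL.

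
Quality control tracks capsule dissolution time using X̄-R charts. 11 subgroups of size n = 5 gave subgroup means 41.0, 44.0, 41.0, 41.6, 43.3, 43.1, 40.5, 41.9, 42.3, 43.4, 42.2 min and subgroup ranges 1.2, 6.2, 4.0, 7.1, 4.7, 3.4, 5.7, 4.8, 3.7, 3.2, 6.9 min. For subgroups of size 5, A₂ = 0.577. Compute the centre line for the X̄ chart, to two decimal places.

42.21

X̄̄ = (41.0 + 44.0 + 41.0 + 41.6 + 43.3 + 43.1 + 40.5 + 41.9 + 42.3 + 43.4 + 42.2) / 11 = 464.3000 / 11 = 42.2091
CL = X̄̄ = 42.2091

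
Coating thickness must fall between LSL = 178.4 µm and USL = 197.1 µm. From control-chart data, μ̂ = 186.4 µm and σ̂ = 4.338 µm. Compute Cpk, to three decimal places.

Cpu = (USL − μ̂) / (3σ̂) = (197.1 − 186.4) / (3 × 4.338) = 0.8222; Cpl = (μ̂ − LSL) / (3σ̂) = (186.4 − 178.4) / (3 × 4.338) = 0.6147; Cpk = min(Cpu, Cpl) = 0.6147

0.615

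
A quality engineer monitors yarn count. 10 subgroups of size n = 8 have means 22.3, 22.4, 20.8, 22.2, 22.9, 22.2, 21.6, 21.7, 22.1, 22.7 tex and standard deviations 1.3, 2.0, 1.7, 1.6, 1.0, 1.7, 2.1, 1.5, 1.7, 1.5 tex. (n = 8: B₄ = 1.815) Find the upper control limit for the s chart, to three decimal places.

s̄ = (1.3 + 2.0 + 1.7 + 1.6 + 1.0 + 1.7 + 2.1 + 1.5 + 1.7 + 1.5) / 10 = 1.6100
UCL_s = B₄·s̄ = 1.815 × 1.6100 = 2.9222

2.922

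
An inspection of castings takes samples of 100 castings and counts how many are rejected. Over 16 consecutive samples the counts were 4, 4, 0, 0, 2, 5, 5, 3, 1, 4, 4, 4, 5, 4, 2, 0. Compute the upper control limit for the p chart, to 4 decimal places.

0.0800

p̄ = Σdᵢ / (k·n) = 47 / (16 × 100) = 0.02937
UCL = p̄ + 3·√(p̄(1−p̄)/n) = 0.02937 + 3 × √(0.02937×0.97062/100) = 0.02937 + 3 × 0.01689 = 0.08003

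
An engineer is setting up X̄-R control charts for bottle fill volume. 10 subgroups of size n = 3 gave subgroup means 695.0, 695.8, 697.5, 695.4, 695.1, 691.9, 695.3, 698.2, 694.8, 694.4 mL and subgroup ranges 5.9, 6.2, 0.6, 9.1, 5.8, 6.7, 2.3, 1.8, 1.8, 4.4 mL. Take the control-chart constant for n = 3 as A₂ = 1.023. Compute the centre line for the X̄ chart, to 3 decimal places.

X̄̄ = (695.0 + 695.8 + 697.5 + 695.4 + 695.1 + 691.9 + 695.3 + 698.2 + 694.8 + 694.4) / 10 = 6953.4000 / 10 = 695.3400
CL = X̄̄ = 695.3400

695.340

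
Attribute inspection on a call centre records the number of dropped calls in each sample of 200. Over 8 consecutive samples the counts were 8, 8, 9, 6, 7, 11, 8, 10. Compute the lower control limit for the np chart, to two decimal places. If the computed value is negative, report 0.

0.00

p̄ = Σdᵢ / (k·n) = 67 / (8 × 200) = 0.04188
LCL = np̄ − 3·√(np̄(1−p̄)) = 8.3750 − 3 × 2.8327 = -0.1232 → 0 (negative, so LCL = 0)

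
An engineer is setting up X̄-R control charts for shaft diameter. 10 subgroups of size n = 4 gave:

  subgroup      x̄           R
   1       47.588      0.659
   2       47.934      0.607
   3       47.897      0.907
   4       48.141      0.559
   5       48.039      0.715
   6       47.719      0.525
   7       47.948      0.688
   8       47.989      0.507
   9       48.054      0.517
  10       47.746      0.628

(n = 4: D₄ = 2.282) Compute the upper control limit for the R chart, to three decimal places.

1.440

R̄ = (0.659 + 0.607 + 0.907 + 0.559 + 0.715 + 0.525 + 0.688 + 0.507 + 0.517 + 0.628) / 10 = 6.3120 / 10 = 0.6312
UCL_R = D₄·R̄ = 2.282 × 0.6312 = 1.4404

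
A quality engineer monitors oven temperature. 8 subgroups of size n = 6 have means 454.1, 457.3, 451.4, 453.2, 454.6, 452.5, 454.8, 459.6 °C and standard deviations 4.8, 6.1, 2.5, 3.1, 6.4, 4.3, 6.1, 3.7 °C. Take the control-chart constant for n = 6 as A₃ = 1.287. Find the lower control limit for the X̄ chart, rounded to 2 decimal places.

448.74

X̄̄ = (454.1 + 457.3 + 451.4 + 453.2 + 454.6 + 452.5 + 454.8 + 459.6) / 8 = 454.6875
s̄ = (4.8 + 6.1 + 2.5 + 3.1 + 6.4 + 4.3 + 6.1 + 3.7) / 8 = 4.6250
LCL = X̄̄ − A₃·s̄ = 454.6875 − 1.287 × 4.6250 = 448.7351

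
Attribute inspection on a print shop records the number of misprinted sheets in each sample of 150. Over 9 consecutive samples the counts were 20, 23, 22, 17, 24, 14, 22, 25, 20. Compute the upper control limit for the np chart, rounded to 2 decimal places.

33.47

p̄ = Σdᵢ / (k·n) = 187 / (9 × 150) = 0.13852
UCL = np̄ + 3·√(np̄(1−p̄)) = 20.7778 + 3 × √(20.7778×0.86148) = 20.7778 + 3 × 4.2308 = 33.4702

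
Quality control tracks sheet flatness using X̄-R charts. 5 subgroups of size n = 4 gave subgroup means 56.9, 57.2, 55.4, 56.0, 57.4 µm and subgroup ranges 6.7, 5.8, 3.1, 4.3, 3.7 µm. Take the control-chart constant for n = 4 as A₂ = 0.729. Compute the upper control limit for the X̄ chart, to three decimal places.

X̄̄ = (56.9 + 57.2 + 55.4 + 56.0 + 57.4) / 5 = 282.9000 / 5 = 56.5800
R̄ = (6.7 + 5.8 + 3.1 + 4.3 + 3.7) / 5 = 23.6000 / 5 = 4.7200
UCL = X̄̄ + A₂·R̄ = 56.5800 + 0.729 × 4.7200 = 60.0209

60.021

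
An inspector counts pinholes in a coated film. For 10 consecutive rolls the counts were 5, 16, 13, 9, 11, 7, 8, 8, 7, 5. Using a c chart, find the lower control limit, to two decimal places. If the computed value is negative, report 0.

c̄ = (5 + 16 + 13 + 9 + 11 + 7 + 8 + 8 + 7 + 5) / 10 = 89 / 10 = 8.9000
LCL = c̄ − 3√c̄ = 8.9000 − 3 × 2.9833 = -0.0499 → 0 (cannot be negative)

0.00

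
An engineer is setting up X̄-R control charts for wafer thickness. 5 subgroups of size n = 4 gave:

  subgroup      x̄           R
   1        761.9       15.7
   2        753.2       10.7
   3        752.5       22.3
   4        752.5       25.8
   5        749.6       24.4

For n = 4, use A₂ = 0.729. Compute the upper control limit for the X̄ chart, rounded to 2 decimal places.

X̄̄ = (761.9 + 753.2 + 752.5 + 752.5 + 749.6) / 5 = 3769.7000 / 5 = 753.9400
R̄ = (15.7 + 10.7 + 22.3 + 25.8 + 24.4) / 5 = 98.9000 / 5 = 19.7800
UCL = X̄̄ + A₂·R̄ = 753.9400 + 0.729 × 19.7800 = 768.3596

768.36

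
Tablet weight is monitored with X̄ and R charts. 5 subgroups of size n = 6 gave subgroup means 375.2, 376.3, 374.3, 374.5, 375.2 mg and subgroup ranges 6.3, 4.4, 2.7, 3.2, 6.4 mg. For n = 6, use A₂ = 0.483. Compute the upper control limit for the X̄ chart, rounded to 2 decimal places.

377.32

X̄̄ = (375.2 + 376.3 + 374.3 + 374.5 + 375.2) / 5 = 1875.5000 / 5 = 375.1000
R̄ = (6.3 + 4.4 + 2.7 + 3.2 + 6.4) / 5 = 23.0000 / 5 = 4.6000
UCL = X̄̄ + A₂·R̄ = 375.1000 + 0.483 × 4.6000 = 377.3218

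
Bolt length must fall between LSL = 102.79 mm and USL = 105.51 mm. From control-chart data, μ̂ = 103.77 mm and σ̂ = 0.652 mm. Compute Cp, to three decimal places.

0.695

Cp = (USL − LSL) / (6σ̂) = (105.51 − 102.79) / (6 × 0.652) = 2.7200 / 3.9120 = 0.6953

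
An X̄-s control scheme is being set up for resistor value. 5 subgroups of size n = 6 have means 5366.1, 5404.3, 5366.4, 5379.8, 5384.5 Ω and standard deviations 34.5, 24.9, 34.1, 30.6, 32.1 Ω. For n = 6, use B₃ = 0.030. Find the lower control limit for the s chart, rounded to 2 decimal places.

0.94

s̄ = (34.5 + 24.9 + 34.1 + 30.6 + 32.1) / 5 = 31.2400
LCL_s = B₃·s̄ = 0.030 × 31.2400 = 0.9372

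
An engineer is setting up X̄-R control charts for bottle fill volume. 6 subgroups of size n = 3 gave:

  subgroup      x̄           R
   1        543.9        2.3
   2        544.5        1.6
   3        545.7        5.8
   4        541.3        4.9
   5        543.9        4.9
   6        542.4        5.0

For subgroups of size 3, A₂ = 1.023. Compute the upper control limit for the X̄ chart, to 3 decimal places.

X̄̄ = (543.9 + 544.5 + 545.7 + 541.3 + 543.9 + 542.4) / 6 = 3261.7000 / 6 = 543.6167
R̄ = (2.3 + 1.6 + 5.8 + 4.9 + 4.9 + 5.0) / 6 = 24.5000 / 6 = 4.0833
UCL = X̄̄ + A₂·R̄ = 543.6167 + 1.023 × 4.0833 = 547.7939

547.794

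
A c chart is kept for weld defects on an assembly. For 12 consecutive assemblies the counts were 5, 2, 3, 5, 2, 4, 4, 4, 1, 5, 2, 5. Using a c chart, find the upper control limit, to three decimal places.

c̄ = (5 + 2 + 3 + 5 + 2 + 4 + 4 + 4 + 1 + 5 + 2 + 5) / 12 = 42 / 12 = 3.5000
UCL = c̄ + 3√c̄ = 3.5000 + 3 × √3.5000 = 3.5000 + 3 × 1.8708 = 9.1125

9.112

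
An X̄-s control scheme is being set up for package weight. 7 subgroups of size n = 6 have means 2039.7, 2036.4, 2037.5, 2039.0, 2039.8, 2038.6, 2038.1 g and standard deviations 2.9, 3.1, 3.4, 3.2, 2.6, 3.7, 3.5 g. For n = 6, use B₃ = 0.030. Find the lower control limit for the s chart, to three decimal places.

s̄ = (2.9 + 3.1 + 3.4 + 3.2 + 2.6 + 3.7 + 3.5) / 7 = 3.2000
LCL_s = B₃·s̄ = 0.030 × 3.2000 = 0.0960

0.096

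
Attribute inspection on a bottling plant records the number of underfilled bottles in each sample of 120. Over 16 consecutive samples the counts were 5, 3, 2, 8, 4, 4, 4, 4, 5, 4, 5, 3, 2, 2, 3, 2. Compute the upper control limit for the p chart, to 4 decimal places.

p̄ = Σdᵢ / (k·n) = 60 / (16 × 120) = 0.03125
UCL = p̄ + 3·√(p̄(1−p̄)/n) = 0.03125 + 3 × √(0.03125×0.96875/120) = 0.03125 + 3 × 0.01588 = 0.07890

0.0789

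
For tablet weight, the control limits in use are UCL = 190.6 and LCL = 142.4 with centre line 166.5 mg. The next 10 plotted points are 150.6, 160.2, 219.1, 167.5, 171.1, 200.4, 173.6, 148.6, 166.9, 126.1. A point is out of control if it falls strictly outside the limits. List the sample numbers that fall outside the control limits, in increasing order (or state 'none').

3, 6, 10

Compare each point to [142.4, 190.6]: sample 3 = 219.1 > UCL; sample 6 = 200.4 > UCL; sample 10 = 126.1 < LCL.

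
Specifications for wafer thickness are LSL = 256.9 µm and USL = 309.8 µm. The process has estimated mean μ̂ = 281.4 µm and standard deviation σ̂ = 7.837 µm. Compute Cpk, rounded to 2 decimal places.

Cpu = (USL − μ̂) / (3σ̂) = (309.8 − 281.4) / (3 × 7.837) = 1.2079; Cpl = (μ̂ − LSL) / (3σ̂) = (281.4 − 256.9) / (3 × 7.837) = 1.0421; Cpk = min(Cpu, Cpl) = 1.0421

1.04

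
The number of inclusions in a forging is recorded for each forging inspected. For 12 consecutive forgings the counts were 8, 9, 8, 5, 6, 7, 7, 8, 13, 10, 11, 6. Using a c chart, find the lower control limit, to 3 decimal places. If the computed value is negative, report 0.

c̄ = (8 + 9 + 8 + 5 + 6 + 7 + 7 + 8 + 13 + 10 + 11 + 6) / 12 = 98 / 12 = 8.1667
LCL = c̄ − 3√c̄ = 8.1667 − 3 × 2.8577 = -0.4065 → 0 (cannot be negative)

0.000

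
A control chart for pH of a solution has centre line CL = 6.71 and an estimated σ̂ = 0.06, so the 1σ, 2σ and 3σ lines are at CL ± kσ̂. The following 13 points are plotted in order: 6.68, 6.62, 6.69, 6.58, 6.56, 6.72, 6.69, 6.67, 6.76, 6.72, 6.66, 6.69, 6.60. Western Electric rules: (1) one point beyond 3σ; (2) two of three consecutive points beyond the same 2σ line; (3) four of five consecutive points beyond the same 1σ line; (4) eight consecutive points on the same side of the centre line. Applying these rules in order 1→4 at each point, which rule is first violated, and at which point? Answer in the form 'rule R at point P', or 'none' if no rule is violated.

rule 2 at point 5

Zone of each point (C = within 1σ̂, B = 1σ̂–2σ̂, A = 2σ̂–3σ̂, * = beyond 3σ̂; sign = side of CL): 1:-C, 2:-B, 3:-C, 4:-A, 5:-A, 6:+C, 7:-C, 8:-C, 9:+C, 10:+C, 11:-C, 12:-C, 13:-B
Rule 2 (two of three consecutive points beyond the same 2σ limit) is satisfied at point 5.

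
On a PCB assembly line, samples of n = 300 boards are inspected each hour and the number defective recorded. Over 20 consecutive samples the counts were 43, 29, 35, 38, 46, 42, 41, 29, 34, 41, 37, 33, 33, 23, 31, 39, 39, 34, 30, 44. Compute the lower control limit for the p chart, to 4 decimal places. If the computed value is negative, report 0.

0.0638

p̄ = Σdᵢ / (k·n) = 721 / (20 × 300) = 0.12017
LCL = p̄ − 3·√(p̄(1−p̄)/n) = 0.12017 − 3 × 0.01877 = 0.06385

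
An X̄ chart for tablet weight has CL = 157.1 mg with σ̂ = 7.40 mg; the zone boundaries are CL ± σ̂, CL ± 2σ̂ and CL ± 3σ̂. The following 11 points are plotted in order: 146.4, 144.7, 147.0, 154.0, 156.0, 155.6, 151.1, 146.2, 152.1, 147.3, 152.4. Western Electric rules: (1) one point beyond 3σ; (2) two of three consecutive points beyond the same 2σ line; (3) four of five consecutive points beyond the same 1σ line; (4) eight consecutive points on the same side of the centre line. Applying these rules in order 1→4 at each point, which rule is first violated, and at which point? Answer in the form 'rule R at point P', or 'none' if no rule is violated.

Zone of each point (C = within 1σ̂, B = 1σ̂–2σ̂, A = 2σ̂–3σ̂, * = beyond 3σ̂; sign = side of CL): 1:-B, 2:-B, 3:-B, 4:-C, 5:-C, 6:-C, 7:-C, 8:-B, 9:-C, 10:-B, 11:-C
Rule 4 (eight consecutive points on the same side of the centre line) is satisfied at point 8.

rule 4 at point 8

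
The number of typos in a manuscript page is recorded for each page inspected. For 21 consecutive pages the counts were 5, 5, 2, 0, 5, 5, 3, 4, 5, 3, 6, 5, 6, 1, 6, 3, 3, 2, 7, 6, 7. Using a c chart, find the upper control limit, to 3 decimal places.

c̄ = (5 + 5 + 2 + 0 + 5 + 5 + 3 + 4 + 5 + 3 + 6 + 5 + 6 + 1 + 6 + 3 + 3 + 2 + 7 + 6 + 7) / 21 = 89 / 21 = 4.2381
UCL = c̄ + 3√c̄ = 4.2381 + 3 × √4.2381 = 4.2381 + 3 × 2.0587 = 10.4141

10.414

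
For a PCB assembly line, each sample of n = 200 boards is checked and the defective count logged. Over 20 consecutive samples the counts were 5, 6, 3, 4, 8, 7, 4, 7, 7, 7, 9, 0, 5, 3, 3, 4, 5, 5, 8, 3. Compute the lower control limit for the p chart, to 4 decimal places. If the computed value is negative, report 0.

p̄ = Σdᵢ / (k·n) = 103 / (20 × 200) = 0.02575
LCL = p̄ − 3·√(p̄(1−p̄)/n) = 0.02575 − 3 × 0.01120 = -0.00785 → 0 (negative, so LCL = 0)

0.0000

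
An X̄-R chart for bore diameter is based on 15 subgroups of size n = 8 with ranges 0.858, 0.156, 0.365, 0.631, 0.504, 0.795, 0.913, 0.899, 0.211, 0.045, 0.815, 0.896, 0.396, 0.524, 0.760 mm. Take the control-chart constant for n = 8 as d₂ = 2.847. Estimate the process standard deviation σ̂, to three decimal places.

0.205

R̄ = (0.858 + 0.156 + 0.365 + 0.631 + 0.504 + 0.795 + 0.913 + 0.899 + 0.211 + 0.045 + 0.815 + 0.896 + 0.396 + 0.524 + 0.760) / 15 = 0.5845
σ̂ = R̄ / d₂ = 0.5845 / 2.847 = 0.2053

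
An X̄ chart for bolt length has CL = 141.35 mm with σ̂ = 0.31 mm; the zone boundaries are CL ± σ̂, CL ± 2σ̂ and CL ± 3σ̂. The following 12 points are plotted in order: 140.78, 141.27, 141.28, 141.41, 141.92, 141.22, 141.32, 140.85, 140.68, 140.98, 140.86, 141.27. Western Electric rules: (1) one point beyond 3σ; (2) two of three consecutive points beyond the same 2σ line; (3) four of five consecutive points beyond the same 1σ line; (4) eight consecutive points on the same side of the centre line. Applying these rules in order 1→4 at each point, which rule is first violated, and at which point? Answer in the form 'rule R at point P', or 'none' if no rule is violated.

Zone of each point (C = within 1σ̂, B = 1σ̂–2σ̂, A = 2σ̂–3σ̂, * = beyond 3σ̂; sign = side of CL): 1:-B, 2:-C, 3:-C, 4:+C, 5:+B, 6:-C, 7:-C, 8:-B, 9:-A, 10:-B, 11:-B, 12:-C
Rule 3 (four of five consecutive points beyond the same 1σ limit) is satisfied at point 11.

rule 3 at point 11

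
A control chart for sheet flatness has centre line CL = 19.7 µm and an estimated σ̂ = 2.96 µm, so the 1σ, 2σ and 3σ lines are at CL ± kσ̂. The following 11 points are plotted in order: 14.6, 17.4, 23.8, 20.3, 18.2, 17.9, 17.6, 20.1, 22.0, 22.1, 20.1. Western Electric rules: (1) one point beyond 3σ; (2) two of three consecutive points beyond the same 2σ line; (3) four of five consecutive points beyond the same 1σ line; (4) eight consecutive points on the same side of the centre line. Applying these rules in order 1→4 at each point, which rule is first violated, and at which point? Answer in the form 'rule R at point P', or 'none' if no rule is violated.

none

Zone of each point (C = within 1σ̂, B = 1σ̂–2σ̂, A = 2σ̂–3σ̂, * = beyond 3σ̂; sign = side of CL): 1:-B, 2:-C, 3:+B, 4:+C, 5:-C, 6:-C, 7:-C, 8:+C, 9:+C, 10:+C, 11:+C
No rule fires across all 11 points.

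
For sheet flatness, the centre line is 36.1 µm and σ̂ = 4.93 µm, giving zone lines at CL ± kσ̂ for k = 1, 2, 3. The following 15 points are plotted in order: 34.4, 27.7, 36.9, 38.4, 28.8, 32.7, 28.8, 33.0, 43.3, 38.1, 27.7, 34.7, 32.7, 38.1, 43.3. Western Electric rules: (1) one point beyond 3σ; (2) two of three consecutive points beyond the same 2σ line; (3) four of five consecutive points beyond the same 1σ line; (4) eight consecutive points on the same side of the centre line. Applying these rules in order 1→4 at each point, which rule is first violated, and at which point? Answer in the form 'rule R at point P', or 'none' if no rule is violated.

Zone of each point (C = within 1σ̂, B = 1σ̂–2σ̂, A = 2σ̂–3σ̂, * = beyond 3σ̂; sign = side of CL): 1:-C, 2:-B, 3:+C, 4:+C, 5:-B, 6:-C, 7:-B, 8:-C, 9:+B, 10:+C, 11:-B, 12:-C, 13:-C, 14:+C, 15:+B
No rule fires across all 15 points.

none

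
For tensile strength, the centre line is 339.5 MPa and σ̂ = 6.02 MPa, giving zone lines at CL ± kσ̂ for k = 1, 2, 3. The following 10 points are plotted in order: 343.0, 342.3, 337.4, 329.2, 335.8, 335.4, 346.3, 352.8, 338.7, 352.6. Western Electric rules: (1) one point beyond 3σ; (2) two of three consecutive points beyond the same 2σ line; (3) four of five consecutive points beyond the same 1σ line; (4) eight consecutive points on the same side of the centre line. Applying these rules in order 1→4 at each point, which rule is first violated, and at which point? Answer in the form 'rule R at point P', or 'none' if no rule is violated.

rule 2 at point 10

Zone of each point (C = within 1σ̂, B = 1σ̂–2σ̂, A = 2σ̂–3σ̂, * = beyond 3σ̂; sign = side of CL): 1:+C, 2:+C, 3:-C, 4:-B, 5:-C, 6:-C, 7:+B, 8:+A, 9:-C, 10:+A
Rule 2 (two of three consecutive points beyond the same 2σ limit) is satisfied at point 10.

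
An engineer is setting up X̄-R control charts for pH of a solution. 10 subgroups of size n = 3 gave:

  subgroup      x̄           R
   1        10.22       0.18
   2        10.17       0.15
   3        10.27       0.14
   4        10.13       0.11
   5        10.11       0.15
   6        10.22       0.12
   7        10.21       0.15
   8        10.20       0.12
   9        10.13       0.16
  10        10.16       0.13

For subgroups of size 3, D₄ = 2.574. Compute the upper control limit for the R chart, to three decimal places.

R̄ = (0.18 + 0.15 + 0.14 + 0.11 + 0.15 + 0.12 + 0.15 + 0.12 + 0.16 + 0.13) / 10 = 1.4100 / 10 = 0.1410
UCL_R = D₄·R̄ = 2.574 × 0.1410 = 0.3629

0.363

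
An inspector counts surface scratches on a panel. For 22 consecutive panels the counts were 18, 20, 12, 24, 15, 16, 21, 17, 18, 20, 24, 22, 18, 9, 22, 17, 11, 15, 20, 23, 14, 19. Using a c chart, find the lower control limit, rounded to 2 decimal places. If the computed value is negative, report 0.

5.24

c̄ = (18 + 20 + 12 + 24 + 15 + 16 + 21 + 17 + 18 + 20 + 24 + 22 + 18 + 9 + 22 + 17 + 11 + 15 + 20 + 23 + 14 + 19) / 22 = 395 / 22 = 17.9545
LCL = c̄ − 3√c̄ = 17.9545 − 3 × 4.2373 = 5.2427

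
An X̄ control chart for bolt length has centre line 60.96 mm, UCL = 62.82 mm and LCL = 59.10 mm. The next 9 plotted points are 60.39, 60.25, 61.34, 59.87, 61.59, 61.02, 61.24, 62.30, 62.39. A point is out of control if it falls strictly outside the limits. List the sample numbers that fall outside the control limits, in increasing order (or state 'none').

All 9 points lie within [59.10, 62.82].

none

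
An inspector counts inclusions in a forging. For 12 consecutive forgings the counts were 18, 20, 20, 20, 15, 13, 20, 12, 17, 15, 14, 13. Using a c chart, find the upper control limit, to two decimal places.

c̄ = (18 + 20 + 20 + 20 + 15 + 13 + 20 + 12 + 17 + 15 + 14 + 13) / 12 = 197 / 12 = 16.4167
UCL = c̄ + 3√c̄ = 16.4167 + 3 × √16.4167 = 16.4167 + 3 × 4.0517 = 28.5719

28.57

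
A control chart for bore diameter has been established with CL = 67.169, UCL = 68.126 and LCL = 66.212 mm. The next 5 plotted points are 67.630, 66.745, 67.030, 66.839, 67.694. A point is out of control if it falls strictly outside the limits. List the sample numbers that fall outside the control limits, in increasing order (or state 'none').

All 5 points lie within [66.212, 68.126].

none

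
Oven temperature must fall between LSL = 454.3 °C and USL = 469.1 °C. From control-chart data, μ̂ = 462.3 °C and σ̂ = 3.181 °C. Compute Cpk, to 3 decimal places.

Cpu = (USL − μ̂) / (3σ̂) = (469.1 − 462.3) / (3 × 3.181) = 0.7126; Cpl = (μ̂ − LSL) / (3σ̂) = (462.3 − 454.3) / (3 × 3.181) = 0.8383; Cpk = min(Cpu, Cpl) = 0.7126

0.713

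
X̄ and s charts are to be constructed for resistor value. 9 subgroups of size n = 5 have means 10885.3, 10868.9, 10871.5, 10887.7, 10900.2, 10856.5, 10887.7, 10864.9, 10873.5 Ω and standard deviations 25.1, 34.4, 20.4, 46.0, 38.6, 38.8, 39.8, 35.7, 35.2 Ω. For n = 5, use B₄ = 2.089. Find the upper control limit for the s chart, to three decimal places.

s̄ = (25.1 + 34.4 + 20.4 + 46.0 + 38.6 + 38.8 + 39.8 + 35.7 + 35.2) / 9 = 34.8889
UCL_s = B₄·s̄ = 2.089 × 34.8889 = 72.8829

72.883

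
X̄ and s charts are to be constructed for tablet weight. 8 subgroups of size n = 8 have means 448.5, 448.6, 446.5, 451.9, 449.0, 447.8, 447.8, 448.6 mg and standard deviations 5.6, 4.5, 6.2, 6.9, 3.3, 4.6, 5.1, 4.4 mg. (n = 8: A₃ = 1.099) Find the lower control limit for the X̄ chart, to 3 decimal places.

X̄̄ = (448.5 + 448.6 + 446.5 + 451.9 + 449.0 + 447.8 + 447.8 + 448.6) / 8 = 448.5875
s̄ = (5.6 + 4.5 + 6.2 + 6.9 + 3.3 + 4.6 + 5.1 + 4.4) / 8 = 5.0750
LCL = X̄̄ − A₃·s̄ = 448.5875 − 1.099 × 5.0750 = 443.0101

443.010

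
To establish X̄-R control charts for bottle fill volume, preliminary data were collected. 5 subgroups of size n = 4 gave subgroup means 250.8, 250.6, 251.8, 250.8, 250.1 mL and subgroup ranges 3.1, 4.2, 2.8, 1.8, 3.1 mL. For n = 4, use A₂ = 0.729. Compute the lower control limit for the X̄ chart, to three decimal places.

X̄̄ = (250.8 + 250.6 + 251.8 + 250.8 + 250.1) / 5 = 1254.1000 / 5 = 250.8200
R̄ = (3.1 + 4.2 + 2.8 + 1.8 + 3.1) / 5 = 15.0000 / 5 = 3.0000
LCL = X̄̄ − A₂·R̄ = 250.8200 − 0.729 × 3.0000 = 248.6330

248.633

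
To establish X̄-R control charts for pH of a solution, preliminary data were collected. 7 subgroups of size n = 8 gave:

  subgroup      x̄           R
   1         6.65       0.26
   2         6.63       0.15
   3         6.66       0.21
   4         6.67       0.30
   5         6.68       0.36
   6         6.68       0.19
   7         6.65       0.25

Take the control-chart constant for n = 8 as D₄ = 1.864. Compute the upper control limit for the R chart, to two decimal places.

0.46

R̄ = (0.26 + 0.15 + 0.21 + 0.30 + 0.36 + 0.19 + 0.25) / 7 = 1.7200 / 7 = 0.2457
UCL_R = D₄·R̄ = 1.864 × 0.2457 = 0.4580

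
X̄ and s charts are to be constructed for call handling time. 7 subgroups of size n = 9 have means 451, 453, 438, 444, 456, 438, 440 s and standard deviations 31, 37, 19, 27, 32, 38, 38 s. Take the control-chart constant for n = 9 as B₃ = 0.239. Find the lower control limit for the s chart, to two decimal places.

s̄ = (31 + 37 + 19 + 27 + 32 + 38 + 38) / 7 = 31.7143
LCL_s = B₃·s̄ = 0.239 × 31.7143 = 7.5797

7.58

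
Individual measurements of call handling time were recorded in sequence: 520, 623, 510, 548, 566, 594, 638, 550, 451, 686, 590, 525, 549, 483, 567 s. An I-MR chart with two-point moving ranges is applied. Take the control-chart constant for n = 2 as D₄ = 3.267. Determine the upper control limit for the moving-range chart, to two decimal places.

256.93

Moving ranges: 103, 113, 38, 18, 28, 44, 88, 99, 235, 96, 65, 24, 66, 84; M̄R̄ = 1101.0000 / 14 = 78.6429
UCL_MR = D₄·M̄R̄ = 3.267 × 78.6429 = 256.9262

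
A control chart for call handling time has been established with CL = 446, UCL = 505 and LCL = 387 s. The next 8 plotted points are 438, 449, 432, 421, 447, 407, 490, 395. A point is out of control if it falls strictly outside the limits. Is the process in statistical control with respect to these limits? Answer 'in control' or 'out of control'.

All 8 points lie within [387, 505].

in control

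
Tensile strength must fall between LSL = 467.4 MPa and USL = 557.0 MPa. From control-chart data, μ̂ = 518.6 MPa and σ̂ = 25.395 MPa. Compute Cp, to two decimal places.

Cp = (USL − LSL) / (6σ̂) = (557.0 − 467.4) / (6 × 25.395) = 89.6000 / 152.3700 = 0.5880

0.59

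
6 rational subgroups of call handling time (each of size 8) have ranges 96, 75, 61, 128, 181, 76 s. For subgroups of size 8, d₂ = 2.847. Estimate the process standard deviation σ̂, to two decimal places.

36.12

R̄ = (96 + 75 + 61 + 128 + 181 + 76) / 6 = 102.8333
σ̂ = R̄ / d₂ = 102.8333 / 2.847 = 36.1199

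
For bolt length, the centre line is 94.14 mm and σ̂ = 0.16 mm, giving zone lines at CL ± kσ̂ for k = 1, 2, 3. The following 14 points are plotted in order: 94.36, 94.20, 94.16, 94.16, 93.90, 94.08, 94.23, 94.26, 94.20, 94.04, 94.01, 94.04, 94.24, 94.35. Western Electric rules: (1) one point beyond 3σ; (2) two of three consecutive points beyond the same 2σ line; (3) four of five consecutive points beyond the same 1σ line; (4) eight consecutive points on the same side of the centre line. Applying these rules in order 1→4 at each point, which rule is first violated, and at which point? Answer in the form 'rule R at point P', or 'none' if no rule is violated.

Zone of each point (C = within 1σ̂, B = 1σ̂–2σ̂, A = 2σ̂–3σ̂, * = beyond 3σ̂; sign = side of CL): 1:+B, 2:+C, 3:+C, 4:+C, 5:-B, 6:-C, 7:+C, 8:+C, 9:+C, 10:-C, 11:-C, 12:-C, 13:+C, 14:+B
No rule fires across all 14 points.

none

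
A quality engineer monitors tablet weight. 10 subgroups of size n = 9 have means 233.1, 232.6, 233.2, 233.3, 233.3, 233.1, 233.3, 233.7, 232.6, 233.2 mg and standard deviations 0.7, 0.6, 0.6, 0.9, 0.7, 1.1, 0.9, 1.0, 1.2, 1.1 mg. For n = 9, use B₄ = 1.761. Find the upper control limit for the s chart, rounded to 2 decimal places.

1.55

s̄ = (0.7 + 0.6 + 0.6 + 0.9 + 0.7 + 1.1 + 0.9 + 1.0 + 1.2 + 1.1) / 10 = 0.8800
UCL_s = B₄·s̄ = 1.761 × 0.8800 = 1.5497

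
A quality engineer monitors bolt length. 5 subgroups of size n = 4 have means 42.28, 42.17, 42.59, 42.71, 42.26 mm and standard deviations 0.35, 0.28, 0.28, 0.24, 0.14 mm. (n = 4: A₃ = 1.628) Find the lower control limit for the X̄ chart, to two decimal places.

41.98

X̄̄ = (42.28 + 42.17 + 42.59 + 42.71 + 42.26) / 5 = 42.4020
s̄ = (0.35 + 0.28 + 0.28 + 0.24 + 0.14) / 5 = 0.2580
LCL = X̄̄ − A₃·s̄ = 42.4020 − 1.628 × 0.2580 = 41.9820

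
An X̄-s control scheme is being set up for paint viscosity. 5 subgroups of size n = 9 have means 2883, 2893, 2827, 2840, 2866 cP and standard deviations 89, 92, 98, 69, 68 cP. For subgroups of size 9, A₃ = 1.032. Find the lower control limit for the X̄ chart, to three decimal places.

X̄̄ = (2883 + 2893 + 2827 + 2840 + 2866) / 5 = 2861.8000
s̄ = (89 + 92 + 98 + 69 + 68) / 5 = 83.2000
LCL = X̄̄ − A₃·s̄ = 2861.8000 − 1.032 × 83.2000 = 2775.9376

2775.938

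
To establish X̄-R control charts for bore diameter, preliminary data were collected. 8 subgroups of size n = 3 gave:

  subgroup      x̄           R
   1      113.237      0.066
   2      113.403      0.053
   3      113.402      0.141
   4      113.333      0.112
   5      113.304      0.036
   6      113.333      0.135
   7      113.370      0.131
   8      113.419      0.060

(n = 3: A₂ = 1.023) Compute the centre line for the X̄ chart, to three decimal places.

X̄̄ = (113.237 + 113.403 + 113.402 + 113.333 + 113.304 + 113.333 + 113.370 + 113.419) / 8 = 906.8010 / 8 = 113.3501
CL = X̄̄ = 113.3501

113.350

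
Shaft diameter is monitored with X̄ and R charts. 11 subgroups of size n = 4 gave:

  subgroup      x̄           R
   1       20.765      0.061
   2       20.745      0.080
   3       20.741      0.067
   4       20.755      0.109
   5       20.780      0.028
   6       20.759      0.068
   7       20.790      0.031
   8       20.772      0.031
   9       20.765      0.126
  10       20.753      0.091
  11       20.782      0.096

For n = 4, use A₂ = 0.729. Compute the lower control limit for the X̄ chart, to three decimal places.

20.712

X̄̄ = (20.765 + 20.745 + 20.741 + 20.755 + 20.780 + 20.759 + 20.790 + 20.772 + 20.765 + 20.753 + 20.782) / 11 = 228.4070 / 11 = 20.7643
R̄ = (0.061 + 0.080 + 0.067 + 0.109 + 0.028 + 0.068 + 0.031 + 0.031 + 0.126 + 0.091 + 0.096) / 11 = 0.7880 / 11 = 0.0716
LCL = X̄̄ − A₂·R̄ = 20.7643 − 0.729 × 0.0716 = 20.7120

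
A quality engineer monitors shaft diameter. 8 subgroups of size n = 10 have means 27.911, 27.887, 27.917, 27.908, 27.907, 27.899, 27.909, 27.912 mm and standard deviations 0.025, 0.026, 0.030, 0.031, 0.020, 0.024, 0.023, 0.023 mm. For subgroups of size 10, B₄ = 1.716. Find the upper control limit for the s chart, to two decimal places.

s̄ = (0.025 + 0.026 + 0.030 + 0.031 + 0.020 + 0.024 + 0.023 + 0.023) / 8 = 0.0253
UCL_s = B₄·s̄ = 1.716 × 0.0253 = 0.0433

0.04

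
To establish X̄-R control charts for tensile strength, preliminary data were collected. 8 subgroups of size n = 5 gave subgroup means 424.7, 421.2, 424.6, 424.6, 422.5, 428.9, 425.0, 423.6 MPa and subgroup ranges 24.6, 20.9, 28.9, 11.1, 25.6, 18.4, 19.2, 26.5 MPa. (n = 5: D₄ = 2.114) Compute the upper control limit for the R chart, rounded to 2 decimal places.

46.30

R̄ = (24.6 + 20.9 + 28.9 + 11.1 + 25.6 + 18.4 + 19.2 + 26.5) / 8 = 175.2000 / 8 = 21.9000
UCL_R = D₄·R̄ = 2.114 × 21.9000 = 46.2966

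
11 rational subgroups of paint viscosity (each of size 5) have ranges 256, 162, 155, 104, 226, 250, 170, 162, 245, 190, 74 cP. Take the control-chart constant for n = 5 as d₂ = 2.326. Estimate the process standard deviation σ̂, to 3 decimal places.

77.933

R̄ = (256 + 162 + 155 + 104 + 226 + 250 + 170 + 162 + 245 + 190 + 74) / 11 = 181.2727
σ̂ = R̄ / d₂ = 181.2727 / 2.326 = 77.9332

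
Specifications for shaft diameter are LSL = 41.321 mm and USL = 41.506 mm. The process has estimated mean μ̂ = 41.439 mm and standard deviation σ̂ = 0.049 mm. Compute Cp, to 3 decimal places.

Cp = (USL − LSL) / (6σ̂) = (41.506 − 41.321) / (6 × 0.049) = 0.1850 / 0.2940 = 0.6293

0.629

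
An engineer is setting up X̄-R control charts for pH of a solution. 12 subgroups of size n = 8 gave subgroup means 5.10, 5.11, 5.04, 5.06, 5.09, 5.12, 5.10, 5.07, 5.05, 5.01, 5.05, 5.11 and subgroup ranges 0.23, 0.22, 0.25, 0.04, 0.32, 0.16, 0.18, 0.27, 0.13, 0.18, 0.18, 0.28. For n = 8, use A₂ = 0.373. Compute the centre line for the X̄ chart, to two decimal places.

X̄̄ = (5.10 + 5.11 + 5.04 + 5.06 + 5.09 + 5.12 + 5.10 + 5.07 + 5.05 + 5.01 + 5.05 + 5.11) / 12 = 60.9100 / 12 = 5.0758
CL = X̄̄ = 5.0758

5.08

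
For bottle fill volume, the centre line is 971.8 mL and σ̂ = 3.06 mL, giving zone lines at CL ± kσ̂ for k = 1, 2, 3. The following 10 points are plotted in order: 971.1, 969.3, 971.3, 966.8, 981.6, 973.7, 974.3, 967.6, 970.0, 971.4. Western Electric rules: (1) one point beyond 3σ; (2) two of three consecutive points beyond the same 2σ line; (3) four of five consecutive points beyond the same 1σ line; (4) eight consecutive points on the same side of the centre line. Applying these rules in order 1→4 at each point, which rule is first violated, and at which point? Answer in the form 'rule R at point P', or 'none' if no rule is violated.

rule 1 at point 5

Zone of each point (C = within 1σ̂, B = 1σ̂–2σ̂, A = 2σ̂–3σ̂, * = beyond 3σ̂; sign = side of CL): 1:-C, 2:-C, 3:-C, 4:-B, 5:+*, 6:+C, 7:+C, 8:-B, 9:-C, 10:-C
Rule 1 (one point beyond the 3σ limits) is satisfied at point 5.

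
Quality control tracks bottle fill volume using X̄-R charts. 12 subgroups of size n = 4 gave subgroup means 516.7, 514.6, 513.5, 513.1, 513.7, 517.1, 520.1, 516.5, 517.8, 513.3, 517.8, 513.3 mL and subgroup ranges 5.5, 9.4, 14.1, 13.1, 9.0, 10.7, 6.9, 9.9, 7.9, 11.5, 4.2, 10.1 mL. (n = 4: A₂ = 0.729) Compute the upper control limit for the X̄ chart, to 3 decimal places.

522.447

X̄̄ = (516.7 + 514.6 + 513.5 + 513.1 + 513.7 + 517.1 + 520.1 + 516.5 + 517.8 + 513.3 + 517.8 + 513.3) / 12 = 6187.5000 / 12 = 515.6250
R̄ = (5.5 + 9.4 + 14.1 + 13.1 + 9.0 + 10.7 + 6.9 + 9.9 + 7.9 + 11.5 + 4.2 + 10.1) / 12 = 112.3000 / 12 = 9.3583
UCL = X̄̄ + A₂·R̄ = 515.6250 + 0.729 × 9.3583 = 522.4472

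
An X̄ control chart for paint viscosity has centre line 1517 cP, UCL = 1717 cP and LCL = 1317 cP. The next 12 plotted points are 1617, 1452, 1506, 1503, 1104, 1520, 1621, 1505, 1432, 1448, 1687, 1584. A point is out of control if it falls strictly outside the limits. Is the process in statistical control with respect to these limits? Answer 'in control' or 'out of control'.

out of control

Compare each point to [1317, 1717]: sample 5 = 1104 < LCL.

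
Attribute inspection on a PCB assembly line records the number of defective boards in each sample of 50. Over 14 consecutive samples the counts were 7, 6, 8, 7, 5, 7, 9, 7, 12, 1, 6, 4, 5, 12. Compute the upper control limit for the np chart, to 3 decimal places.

p̄ = Σdᵢ / (k·n) = 96 / (14 × 50) = 0.13714
UCL = np̄ + 3·√(np̄(1−p̄)) = 6.8571 + 3 × √(6.8571×0.86286) = 6.8571 + 3 × 2.4324 = 14.1544

14.154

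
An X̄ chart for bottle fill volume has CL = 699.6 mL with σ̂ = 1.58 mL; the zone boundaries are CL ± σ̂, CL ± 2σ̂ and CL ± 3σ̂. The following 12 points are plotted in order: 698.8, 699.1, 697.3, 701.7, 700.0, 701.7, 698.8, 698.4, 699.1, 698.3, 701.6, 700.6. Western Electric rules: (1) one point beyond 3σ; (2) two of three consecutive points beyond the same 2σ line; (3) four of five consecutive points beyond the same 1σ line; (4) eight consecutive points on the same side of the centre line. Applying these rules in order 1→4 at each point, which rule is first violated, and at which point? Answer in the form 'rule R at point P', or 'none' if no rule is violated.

none

Zone of each point (C = within 1σ̂, B = 1σ̂–2σ̂, A = 2σ̂–3σ̂, * = beyond 3σ̂; sign = side of CL): 1:-C, 2:-C, 3:-B, 4:+B, 5:+C, 6:+B, 7:-C, 8:-C, 9:-C, 10:-C, 11:+B, 12:+C
No rule fires across all 12 points.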